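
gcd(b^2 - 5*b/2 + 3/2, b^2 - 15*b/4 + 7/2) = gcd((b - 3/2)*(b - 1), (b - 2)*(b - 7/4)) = 1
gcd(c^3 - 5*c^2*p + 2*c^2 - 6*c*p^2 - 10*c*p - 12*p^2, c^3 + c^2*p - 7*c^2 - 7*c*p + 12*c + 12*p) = c + p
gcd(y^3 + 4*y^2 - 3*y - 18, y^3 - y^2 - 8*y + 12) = y^2 + y - 6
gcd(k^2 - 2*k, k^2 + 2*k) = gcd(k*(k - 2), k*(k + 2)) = k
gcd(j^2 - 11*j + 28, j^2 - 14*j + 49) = j - 7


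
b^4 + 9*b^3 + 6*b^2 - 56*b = b*(b - 2)*(b + 4)*(b + 7)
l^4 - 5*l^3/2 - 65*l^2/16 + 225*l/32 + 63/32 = (l - 3)*(l - 3/2)*(l + 1/4)*(l + 7/4)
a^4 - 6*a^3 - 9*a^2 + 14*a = a*(a - 7)*(a - 1)*(a + 2)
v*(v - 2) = v^2 - 2*v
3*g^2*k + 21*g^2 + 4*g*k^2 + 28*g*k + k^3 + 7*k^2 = (g + k)*(3*g + k)*(k + 7)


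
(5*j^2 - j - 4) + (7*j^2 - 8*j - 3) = 12*j^2 - 9*j - 7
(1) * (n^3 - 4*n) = n^3 - 4*n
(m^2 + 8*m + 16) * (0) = 0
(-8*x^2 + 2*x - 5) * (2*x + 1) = -16*x^3 - 4*x^2 - 8*x - 5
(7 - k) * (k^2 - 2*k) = -k^3 + 9*k^2 - 14*k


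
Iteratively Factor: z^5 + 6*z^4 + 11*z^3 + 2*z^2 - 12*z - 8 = (z - 1)*(z^4 + 7*z^3 + 18*z^2 + 20*z + 8) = (z - 1)*(z + 2)*(z^3 + 5*z^2 + 8*z + 4) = (z - 1)*(z + 1)*(z + 2)*(z^2 + 4*z + 4) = (z - 1)*(z + 1)*(z + 2)^2*(z + 2)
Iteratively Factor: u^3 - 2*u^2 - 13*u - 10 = (u + 2)*(u^2 - 4*u - 5) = (u + 1)*(u + 2)*(u - 5)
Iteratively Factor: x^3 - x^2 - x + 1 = (x - 1)*(x^2 - 1) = (x - 1)*(x + 1)*(x - 1)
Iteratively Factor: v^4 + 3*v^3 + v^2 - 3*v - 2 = (v + 1)*(v^3 + 2*v^2 - v - 2) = (v - 1)*(v + 1)*(v^2 + 3*v + 2) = (v - 1)*(v + 1)^2*(v + 2)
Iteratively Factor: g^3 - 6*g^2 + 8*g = (g)*(g^2 - 6*g + 8) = g*(g - 2)*(g - 4)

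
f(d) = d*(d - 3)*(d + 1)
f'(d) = d*(d - 3) + d*(d + 1) + (d - 3)*(d + 1)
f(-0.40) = 0.82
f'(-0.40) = -0.92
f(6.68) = 188.79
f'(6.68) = 104.15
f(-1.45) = -2.90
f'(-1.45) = 9.11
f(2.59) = -3.81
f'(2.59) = 6.76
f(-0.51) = 0.88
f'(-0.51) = -0.18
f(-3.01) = -36.36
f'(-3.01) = 36.22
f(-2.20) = -13.73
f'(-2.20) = 20.32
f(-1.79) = -6.77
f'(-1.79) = 13.77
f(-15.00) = -3780.00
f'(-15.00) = 732.00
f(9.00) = 540.00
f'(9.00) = 204.00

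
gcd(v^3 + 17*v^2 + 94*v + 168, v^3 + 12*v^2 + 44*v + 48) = v^2 + 10*v + 24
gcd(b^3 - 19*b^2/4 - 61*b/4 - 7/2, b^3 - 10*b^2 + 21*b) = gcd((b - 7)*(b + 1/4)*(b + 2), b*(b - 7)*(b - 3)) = b - 7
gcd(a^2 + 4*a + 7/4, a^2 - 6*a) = 1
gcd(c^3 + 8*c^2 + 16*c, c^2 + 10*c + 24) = c + 4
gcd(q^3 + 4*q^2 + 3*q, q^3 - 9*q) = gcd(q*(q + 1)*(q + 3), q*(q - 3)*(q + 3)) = q^2 + 3*q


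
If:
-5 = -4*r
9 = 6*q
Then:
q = 3/2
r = 5/4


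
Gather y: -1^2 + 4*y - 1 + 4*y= 8*y - 2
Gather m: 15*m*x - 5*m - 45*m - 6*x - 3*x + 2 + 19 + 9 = m*(15*x - 50) - 9*x + 30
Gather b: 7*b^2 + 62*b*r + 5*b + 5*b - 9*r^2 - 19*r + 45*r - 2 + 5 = 7*b^2 + b*(62*r + 10) - 9*r^2 + 26*r + 3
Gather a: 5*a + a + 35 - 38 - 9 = 6*a - 12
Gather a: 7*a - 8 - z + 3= 7*a - z - 5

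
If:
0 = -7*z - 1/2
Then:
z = -1/14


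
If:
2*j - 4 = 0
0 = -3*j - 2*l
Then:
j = 2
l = -3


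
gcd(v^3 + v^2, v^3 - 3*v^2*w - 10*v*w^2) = v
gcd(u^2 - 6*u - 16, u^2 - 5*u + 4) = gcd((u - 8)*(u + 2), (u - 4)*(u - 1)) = 1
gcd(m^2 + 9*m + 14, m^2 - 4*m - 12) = m + 2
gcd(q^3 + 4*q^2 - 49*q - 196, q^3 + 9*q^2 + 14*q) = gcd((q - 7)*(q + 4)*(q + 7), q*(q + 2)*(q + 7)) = q + 7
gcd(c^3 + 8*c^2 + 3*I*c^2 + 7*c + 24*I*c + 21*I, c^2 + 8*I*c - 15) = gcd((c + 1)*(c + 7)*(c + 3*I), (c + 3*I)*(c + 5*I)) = c + 3*I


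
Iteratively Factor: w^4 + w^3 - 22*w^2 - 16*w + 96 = (w - 2)*(w^3 + 3*w^2 - 16*w - 48) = (w - 2)*(w + 3)*(w^2 - 16) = (w - 4)*(w - 2)*(w + 3)*(w + 4)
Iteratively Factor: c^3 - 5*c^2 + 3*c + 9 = (c - 3)*(c^2 - 2*c - 3) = (c - 3)^2*(c + 1)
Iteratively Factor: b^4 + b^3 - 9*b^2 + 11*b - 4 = (b - 1)*(b^3 + 2*b^2 - 7*b + 4) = (b - 1)^2*(b^2 + 3*b - 4) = (b - 1)^3*(b + 4)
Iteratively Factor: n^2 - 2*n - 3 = (n + 1)*(n - 3)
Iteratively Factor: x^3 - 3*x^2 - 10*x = (x + 2)*(x^2 - 5*x) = x*(x + 2)*(x - 5)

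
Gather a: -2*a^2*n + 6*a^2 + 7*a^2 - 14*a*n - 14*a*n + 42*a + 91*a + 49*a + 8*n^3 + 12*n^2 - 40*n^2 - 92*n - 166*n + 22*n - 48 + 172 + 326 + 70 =a^2*(13 - 2*n) + a*(182 - 28*n) + 8*n^3 - 28*n^2 - 236*n + 520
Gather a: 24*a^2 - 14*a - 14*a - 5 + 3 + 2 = 24*a^2 - 28*a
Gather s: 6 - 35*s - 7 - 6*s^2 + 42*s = -6*s^2 + 7*s - 1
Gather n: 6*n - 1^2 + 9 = 6*n + 8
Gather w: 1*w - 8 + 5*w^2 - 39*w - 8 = 5*w^2 - 38*w - 16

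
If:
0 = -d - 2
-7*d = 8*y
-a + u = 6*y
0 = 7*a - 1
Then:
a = 1/7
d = -2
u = 149/14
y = 7/4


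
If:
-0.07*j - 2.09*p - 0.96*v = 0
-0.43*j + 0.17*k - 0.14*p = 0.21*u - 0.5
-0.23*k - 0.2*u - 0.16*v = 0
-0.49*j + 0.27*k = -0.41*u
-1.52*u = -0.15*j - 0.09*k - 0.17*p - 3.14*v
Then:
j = 0.17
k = -1.36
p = -0.27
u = 1.10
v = 0.58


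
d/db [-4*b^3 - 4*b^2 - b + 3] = -12*b^2 - 8*b - 1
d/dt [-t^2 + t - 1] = 1 - 2*t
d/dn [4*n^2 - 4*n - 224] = 8*n - 4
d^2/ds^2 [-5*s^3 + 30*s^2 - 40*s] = 60 - 30*s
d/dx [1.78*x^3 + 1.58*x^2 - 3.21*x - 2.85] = 5.34*x^2 + 3.16*x - 3.21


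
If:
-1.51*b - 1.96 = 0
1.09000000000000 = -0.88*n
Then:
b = -1.30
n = -1.24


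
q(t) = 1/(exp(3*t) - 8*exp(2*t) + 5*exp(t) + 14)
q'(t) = (-3*exp(3*t) + 16*exp(2*t) - 5*exp(t))/(exp(3*t) - 8*exp(2*t) + 5*exp(t) + 14)^2 = (-3*exp(2*t) + 16*exp(t) - 5)*exp(t)/(exp(3*t) - 8*exp(2*t) + 5*exp(t) + 14)^2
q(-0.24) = 0.07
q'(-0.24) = 0.02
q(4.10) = 0.00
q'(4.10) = -0.00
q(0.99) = -0.09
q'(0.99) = 0.36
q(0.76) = -0.47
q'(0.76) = 7.44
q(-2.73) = 0.07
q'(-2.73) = -0.00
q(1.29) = -0.04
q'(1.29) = 0.08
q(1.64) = -0.03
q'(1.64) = -0.01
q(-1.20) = 0.07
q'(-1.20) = -0.00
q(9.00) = 0.00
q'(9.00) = 0.00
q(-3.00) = 0.07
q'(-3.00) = 0.00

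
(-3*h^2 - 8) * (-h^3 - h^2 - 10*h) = 3*h^5 + 3*h^4 + 38*h^3 + 8*h^2 + 80*h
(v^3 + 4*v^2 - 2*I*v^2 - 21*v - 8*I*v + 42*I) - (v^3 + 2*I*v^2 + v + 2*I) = 4*v^2 - 4*I*v^2 - 22*v - 8*I*v + 40*I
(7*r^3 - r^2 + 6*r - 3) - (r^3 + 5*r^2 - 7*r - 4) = 6*r^3 - 6*r^2 + 13*r + 1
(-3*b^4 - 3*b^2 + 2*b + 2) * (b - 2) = -3*b^5 + 6*b^4 - 3*b^3 + 8*b^2 - 2*b - 4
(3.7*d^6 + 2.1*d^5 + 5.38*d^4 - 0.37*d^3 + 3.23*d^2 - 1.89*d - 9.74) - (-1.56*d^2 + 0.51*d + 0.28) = 3.7*d^6 + 2.1*d^5 + 5.38*d^4 - 0.37*d^3 + 4.79*d^2 - 2.4*d - 10.02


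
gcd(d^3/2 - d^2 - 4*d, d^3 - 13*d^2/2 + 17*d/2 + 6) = d - 4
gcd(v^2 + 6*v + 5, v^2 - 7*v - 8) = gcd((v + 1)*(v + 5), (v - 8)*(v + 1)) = v + 1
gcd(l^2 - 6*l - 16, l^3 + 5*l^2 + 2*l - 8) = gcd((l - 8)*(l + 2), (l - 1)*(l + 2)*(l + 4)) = l + 2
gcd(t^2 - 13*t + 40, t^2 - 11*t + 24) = t - 8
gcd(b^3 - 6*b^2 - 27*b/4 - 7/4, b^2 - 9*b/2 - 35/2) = b - 7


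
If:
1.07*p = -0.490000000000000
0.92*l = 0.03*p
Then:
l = -0.01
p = -0.46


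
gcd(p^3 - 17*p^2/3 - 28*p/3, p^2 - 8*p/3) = p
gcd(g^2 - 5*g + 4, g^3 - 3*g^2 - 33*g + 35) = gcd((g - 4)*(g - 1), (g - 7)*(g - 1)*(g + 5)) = g - 1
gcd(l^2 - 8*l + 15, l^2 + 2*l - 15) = l - 3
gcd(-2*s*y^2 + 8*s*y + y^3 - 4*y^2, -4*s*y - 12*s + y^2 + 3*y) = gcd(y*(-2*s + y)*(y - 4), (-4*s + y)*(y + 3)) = 1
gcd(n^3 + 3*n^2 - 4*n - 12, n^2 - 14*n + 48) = 1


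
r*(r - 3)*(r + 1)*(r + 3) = r^4 + r^3 - 9*r^2 - 9*r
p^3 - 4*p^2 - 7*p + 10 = (p - 5)*(p - 1)*(p + 2)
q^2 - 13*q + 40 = (q - 8)*(q - 5)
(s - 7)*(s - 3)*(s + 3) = s^3 - 7*s^2 - 9*s + 63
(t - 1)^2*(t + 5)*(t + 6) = t^4 + 9*t^3 + 9*t^2 - 49*t + 30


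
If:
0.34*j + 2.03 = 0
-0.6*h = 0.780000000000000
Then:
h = -1.30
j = -5.97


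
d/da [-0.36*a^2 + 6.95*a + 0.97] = 6.95 - 0.72*a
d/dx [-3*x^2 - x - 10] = -6*x - 1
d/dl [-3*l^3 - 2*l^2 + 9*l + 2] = -9*l^2 - 4*l + 9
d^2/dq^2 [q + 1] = 0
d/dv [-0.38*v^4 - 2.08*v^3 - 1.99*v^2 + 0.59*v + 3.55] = -1.52*v^3 - 6.24*v^2 - 3.98*v + 0.59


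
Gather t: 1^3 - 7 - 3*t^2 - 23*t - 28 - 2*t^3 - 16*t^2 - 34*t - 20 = -2*t^3 - 19*t^2 - 57*t - 54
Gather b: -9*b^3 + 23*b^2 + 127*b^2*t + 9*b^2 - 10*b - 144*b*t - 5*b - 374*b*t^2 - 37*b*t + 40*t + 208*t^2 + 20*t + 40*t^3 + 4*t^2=-9*b^3 + b^2*(127*t + 32) + b*(-374*t^2 - 181*t - 15) + 40*t^3 + 212*t^2 + 60*t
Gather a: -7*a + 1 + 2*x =-7*a + 2*x + 1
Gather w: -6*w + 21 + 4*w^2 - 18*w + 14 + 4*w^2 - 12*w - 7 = 8*w^2 - 36*w + 28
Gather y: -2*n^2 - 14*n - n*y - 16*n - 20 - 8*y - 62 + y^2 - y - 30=-2*n^2 - 30*n + y^2 + y*(-n - 9) - 112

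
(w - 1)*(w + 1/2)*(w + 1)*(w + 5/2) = w^4 + 3*w^3 + w^2/4 - 3*w - 5/4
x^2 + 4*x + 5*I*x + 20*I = (x + 4)*(x + 5*I)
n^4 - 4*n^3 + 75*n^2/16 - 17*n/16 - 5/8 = (n - 2)*(n - 5/4)*(n - 1)*(n + 1/4)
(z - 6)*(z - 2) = z^2 - 8*z + 12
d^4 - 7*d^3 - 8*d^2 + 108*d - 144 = (d - 6)*(d - 3)*(d - 2)*(d + 4)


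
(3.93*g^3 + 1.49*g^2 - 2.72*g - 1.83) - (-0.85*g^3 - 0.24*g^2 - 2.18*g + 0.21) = 4.78*g^3 + 1.73*g^2 - 0.54*g - 2.04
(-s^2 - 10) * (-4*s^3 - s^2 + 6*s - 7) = 4*s^5 + s^4 + 34*s^3 + 17*s^2 - 60*s + 70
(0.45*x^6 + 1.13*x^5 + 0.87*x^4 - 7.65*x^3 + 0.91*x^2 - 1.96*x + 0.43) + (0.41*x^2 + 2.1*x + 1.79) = 0.45*x^6 + 1.13*x^5 + 0.87*x^4 - 7.65*x^3 + 1.32*x^2 + 0.14*x + 2.22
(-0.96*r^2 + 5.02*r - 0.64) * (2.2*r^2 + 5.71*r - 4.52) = -2.112*r^4 + 5.5624*r^3 + 31.5954*r^2 - 26.3448*r + 2.8928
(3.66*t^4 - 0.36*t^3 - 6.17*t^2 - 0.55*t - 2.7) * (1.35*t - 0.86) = 4.941*t^5 - 3.6336*t^4 - 8.0199*t^3 + 4.5637*t^2 - 3.172*t + 2.322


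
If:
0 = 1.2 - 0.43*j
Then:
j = 2.79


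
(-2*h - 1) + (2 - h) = 1 - 3*h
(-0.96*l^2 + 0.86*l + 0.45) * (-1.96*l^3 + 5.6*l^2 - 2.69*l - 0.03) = 1.8816*l^5 - 7.0616*l^4 + 6.5164*l^3 + 0.2354*l^2 - 1.2363*l - 0.0135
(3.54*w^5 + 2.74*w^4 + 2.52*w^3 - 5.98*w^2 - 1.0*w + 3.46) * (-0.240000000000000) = -0.8496*w^5 - 0.6576*w^4 - 0.6048*w^3 + 1.4352*w^2 + 0.24*w - 0.8304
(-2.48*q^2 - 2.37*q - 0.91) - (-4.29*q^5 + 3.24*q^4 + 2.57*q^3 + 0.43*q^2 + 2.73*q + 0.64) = 4.29*q^5 - 3.24*q^4 - 2.57*q^3 - 2.91*q^2 - 5.1*q - 1.55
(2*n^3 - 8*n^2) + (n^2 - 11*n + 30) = 2*n^3 - 7*n^2 - 11*n + 30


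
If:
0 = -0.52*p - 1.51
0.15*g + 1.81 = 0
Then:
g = -12.07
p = -2.90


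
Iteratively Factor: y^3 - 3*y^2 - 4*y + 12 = (y + 2)*(y^2 - 5*y + 6) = (y - 3)*(y + 2)*(y - 2)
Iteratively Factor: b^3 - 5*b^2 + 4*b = (b)*(b^2 - 5*b + 4) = b*(b - 4)*(b - 1)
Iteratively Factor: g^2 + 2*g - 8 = (g - 2)*(g + 4)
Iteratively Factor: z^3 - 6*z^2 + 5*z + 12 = (z + 1)*(z^2 - 7*z + 12) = (z - 4)*(z + 1)*(z - 3)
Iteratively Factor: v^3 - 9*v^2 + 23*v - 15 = (v - 5)*(v^2 - 4*v + 3) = (v - 5)*(v - 3)*(v - 1)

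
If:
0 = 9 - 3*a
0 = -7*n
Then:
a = 3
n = 0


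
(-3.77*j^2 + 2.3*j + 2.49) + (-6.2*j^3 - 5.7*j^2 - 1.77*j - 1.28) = -6.2*j^3 - 9.47*j^2 + 0.53*j + 1.21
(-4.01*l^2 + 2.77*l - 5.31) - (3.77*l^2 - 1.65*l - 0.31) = -7.78*l^2 + 4.42*l - 5.0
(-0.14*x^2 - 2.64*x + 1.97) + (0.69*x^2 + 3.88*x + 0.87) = 0.55*x^2 + 1.24*x + 2.84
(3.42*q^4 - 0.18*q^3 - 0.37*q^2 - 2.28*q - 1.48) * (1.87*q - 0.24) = 6.3954*q^5 - 1.1574*q^4 - 0.6487*q^3 - 4.1748*q^2 - 2.2204*q + 0.3552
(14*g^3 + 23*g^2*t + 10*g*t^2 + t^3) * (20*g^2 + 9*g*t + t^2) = 280*g^5 + 586*g^4*t + 421*g^3*t^2 + 133*g^2*t^3 + 19*g*t^4 + t^5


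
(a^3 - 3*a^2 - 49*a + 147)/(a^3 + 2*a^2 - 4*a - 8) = (a^3 - 3*a^2 - 49*a + 147)/(a^3 + 2*a^2 - 4*a - 8)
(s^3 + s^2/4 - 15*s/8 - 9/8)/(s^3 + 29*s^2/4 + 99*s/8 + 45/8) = (2*s^2 - s - 3)/(2*s^2 + 13*s + 15)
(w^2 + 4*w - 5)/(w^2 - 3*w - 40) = (w - 1)/(w - 8)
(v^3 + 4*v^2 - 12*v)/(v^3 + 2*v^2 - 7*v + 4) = v*(v^2 + 4*v - 12)/(v^3 + 2*v^2 - 7*v + 4)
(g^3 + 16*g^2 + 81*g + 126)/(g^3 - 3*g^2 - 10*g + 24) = (g^2 + 13*g + 42)/(g^2 - 6*g + 8)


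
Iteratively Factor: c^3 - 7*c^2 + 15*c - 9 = (c - 3)*(c^2 - 4*c + 3) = (c - 3)^2*(c - 1)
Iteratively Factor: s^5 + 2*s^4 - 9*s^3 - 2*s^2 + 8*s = (s - 2)*(s^4 + 4*s^3 - s^2 - 4*s) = (s - 2)*(s + 1)*(s^3 + 3*s^2 - 4*s) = (s - 2)*(s + 1)*(s + 4)*(s^2 - s) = s*(s - 2)*(s + 1)*(s + 4)*(s - 1)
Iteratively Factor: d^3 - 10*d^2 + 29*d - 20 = (d - 1)*(d^2 - 9*d + 20) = (d - 5)*(d - 1)*(d - 4)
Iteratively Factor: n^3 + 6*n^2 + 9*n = (n + 3)*(n^2 + 3*n) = n*(n + 3)*(n + 3)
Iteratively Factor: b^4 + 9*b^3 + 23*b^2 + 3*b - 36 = (b - 1)*(b^3 + 10*b^2 + 33*b + 36) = (b - 1)*(b + 3)*(b^2 + 7*b + 12) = (b - 1)*(b + 3)*(b + 4)*(b + 3)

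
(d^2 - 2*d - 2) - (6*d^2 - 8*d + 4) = -5*d^2 + 6*d - 6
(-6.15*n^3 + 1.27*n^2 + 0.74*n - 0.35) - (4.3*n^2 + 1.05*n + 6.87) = -6.15*n^3 - 3.03*n^2 - 0.31*n - 7.22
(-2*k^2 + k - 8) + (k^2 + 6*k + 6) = -k^2 + 7*k - 2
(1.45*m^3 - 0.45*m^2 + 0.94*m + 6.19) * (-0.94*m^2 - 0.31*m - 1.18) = -1.363*m^5 - 0.0265*m^4 - 2.4551*m^3 - 5.579*m^2 - 3.0281*m - 7.3042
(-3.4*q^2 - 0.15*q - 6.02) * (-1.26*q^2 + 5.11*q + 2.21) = 4.284*q^4 - 17.185*q^3 - 0.6953*q^2 - 31.0937*q - 13.3042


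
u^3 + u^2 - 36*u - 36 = (u - 6)*(u + 1)*(u + 6)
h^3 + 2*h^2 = h^2*(h + 2)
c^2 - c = c*(c - 1)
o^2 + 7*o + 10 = (o + 2)*(o + 5)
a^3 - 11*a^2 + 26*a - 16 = (a - 8)*(a - 2)*(a - 1)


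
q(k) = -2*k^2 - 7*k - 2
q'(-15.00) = 53.00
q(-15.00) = -347.00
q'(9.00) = -43.00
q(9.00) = -227.00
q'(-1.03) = -2.88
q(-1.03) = 3.09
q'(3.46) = -20.84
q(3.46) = -50.16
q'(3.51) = -21.04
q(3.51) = -51.21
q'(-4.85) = 12.40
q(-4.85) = -15.10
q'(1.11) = -11.44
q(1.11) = -12.23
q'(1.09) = -11.36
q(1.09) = -12.01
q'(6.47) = -32.88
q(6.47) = -131.01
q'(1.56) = -13.24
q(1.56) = -17.79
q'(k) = -4*k - 7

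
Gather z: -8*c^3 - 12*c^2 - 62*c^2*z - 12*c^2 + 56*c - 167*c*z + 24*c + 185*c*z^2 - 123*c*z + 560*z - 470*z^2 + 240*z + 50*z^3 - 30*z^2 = -8*c^3 - 24*c^2 + 80*c + 50*z^3 + z^2*(185*c - 500) + z*(-62*c^2 - 290*c + 800)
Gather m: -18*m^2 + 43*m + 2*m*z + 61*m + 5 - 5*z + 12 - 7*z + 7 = -18*m^2 + m*(2*z + 104) - 12*z + 24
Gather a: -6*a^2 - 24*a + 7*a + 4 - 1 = -6*a^2 - 17*a + 3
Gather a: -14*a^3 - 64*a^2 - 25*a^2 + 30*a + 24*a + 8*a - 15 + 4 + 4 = -14*a^3 - 89*a^2 + 62*a - 7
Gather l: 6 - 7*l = 6 - 7*l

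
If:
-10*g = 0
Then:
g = 0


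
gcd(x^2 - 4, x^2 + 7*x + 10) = x + 2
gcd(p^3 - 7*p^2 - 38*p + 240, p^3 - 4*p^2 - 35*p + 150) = p^2 + p - 30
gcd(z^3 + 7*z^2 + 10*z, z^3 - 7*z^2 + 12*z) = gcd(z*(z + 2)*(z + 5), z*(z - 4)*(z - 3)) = z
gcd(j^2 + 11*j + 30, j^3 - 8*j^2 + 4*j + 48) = 1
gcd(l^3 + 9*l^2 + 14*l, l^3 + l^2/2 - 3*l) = l^2 + 2*l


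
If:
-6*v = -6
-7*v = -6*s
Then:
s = 7/6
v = 1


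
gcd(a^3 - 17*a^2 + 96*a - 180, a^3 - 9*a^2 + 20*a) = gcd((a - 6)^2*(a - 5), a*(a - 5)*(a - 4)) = a - 5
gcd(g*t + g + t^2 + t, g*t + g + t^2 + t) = g*t + g + t^2 + t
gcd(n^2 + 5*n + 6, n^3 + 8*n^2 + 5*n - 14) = n + 2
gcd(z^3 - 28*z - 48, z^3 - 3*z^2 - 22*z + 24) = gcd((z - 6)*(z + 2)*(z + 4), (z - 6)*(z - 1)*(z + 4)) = z^2 - 2*z - 24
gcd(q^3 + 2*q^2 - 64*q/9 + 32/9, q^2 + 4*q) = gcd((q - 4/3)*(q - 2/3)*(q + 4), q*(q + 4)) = q + 4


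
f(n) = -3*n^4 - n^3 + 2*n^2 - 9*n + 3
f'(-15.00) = 39756.00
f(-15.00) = -147912.00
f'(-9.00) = 8460.00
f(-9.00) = -18708.00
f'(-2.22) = 98.63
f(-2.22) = -29.09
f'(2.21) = -144.34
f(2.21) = -89.48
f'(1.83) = -85.27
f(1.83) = -46.55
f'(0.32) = -8.42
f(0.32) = 0.26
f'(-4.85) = 1270.04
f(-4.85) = -1452.14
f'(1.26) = -32.73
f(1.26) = -14.73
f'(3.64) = -612.93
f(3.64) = -578.15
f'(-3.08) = 300.84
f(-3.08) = -191.06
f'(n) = -12*n^3 - 3*n^2 + 4*n - 9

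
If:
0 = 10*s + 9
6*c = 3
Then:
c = 1/2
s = -9/10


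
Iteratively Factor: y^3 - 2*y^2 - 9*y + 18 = (y - 2)*(y^2 - 9) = (y - 3)*(y - 2)*(y + 3)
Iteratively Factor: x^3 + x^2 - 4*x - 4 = (x + 2)*(x^2 - x - 2) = (x - 2)*(x + 2)*(x + 1)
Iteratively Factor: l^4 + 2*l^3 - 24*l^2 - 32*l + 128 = (l - 2)*(l^3 + 4*l^2 - 16*l - 64) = (l - 2)*(l + 4)*(l^2 - 16) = (l - 4)*(l - 2)*(l + 4)*(l + 4)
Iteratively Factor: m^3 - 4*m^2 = (m)*(m^2 - 4*m) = m*(m - 4)*(m)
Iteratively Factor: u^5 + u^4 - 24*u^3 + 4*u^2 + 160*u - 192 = (u + 4)*(u^4 - 3*u^3 - 12*u^2 + 52*u - 48) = (u - 2)*(u + 4)*(u^3 - u^2 - 14*u + 24) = (u - 3)*(u - 2)*(u + 4)*(u^2 + 2*u - 8) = (u - 3)*(u - 2)^2*(u + 4)*(u + 4)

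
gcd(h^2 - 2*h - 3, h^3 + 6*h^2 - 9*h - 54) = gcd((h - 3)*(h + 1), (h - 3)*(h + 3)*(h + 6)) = h - 3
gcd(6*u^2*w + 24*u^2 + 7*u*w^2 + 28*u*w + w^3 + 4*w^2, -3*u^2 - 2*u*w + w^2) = u + w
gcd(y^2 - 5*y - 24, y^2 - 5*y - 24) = y^2 - 5*y - 24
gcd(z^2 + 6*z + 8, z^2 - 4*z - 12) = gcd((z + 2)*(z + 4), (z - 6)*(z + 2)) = z + 2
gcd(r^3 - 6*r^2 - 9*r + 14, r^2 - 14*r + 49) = r - 7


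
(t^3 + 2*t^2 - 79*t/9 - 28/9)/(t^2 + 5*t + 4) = (t^2 - 2*t - 7/9)/(t + 1)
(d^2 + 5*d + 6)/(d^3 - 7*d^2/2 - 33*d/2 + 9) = 2*(d + 2)/(2*d^2 - 13*d + 6)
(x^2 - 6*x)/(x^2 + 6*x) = (x - 6)/(x + 6)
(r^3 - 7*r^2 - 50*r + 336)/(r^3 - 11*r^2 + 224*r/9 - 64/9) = 9*(r^2 + r - 42)/(9*r^2 - 27*r + 8)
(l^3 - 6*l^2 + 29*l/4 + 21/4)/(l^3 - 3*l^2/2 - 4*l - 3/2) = (l - 7/2)/(l + 1)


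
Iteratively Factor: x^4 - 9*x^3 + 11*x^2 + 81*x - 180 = (x - 4)*(x^3 - 5*x^2 - 9*x + 45) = (x - 4)*(x + 3)*(x^2 - 8*x + 15) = (x - 4)*(x - 3)*(x + 3)*(x - 5)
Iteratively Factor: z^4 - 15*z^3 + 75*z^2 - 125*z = (z - 5)*(z^3 - 10*z^2 + 25*z) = (z - 5)^2*(z^2 - 5*z) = z*(z - 5)^2*(z - 5)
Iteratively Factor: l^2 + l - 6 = (l - 2)*(l + 3)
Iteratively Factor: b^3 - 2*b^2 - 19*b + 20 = (b + 4)*(b^2 - 6*b + 5) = (b - 1)*(b + 4)*(b - 5)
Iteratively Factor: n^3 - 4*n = (n - 2)*(n^2 + 2*n) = (n - 2)*(n + 2)*(n)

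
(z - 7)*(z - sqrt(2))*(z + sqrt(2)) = z^3 - 7*z^2 - 2*z + 14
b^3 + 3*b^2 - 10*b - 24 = (b - 3)*(b + 2)*(b + 4)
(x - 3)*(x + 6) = x^2 + 3*x - 18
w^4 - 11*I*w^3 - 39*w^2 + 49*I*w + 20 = (w - 5*I)*(w - 4*I)*(w - I)^2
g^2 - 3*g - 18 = (g - 6)*(g + 3)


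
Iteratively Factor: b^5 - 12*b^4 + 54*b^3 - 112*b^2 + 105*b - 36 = (b - 3)*(b^4 - 9*b^3 + 27*b^2 - 31*b + 12) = (b - 3)*(b - 1)*(b^3 - 8*b^2 + 19*b - 12) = (b - 3)^2*(b - 1)*(b^2 - 5*b + 4) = (b - 4)*(b - 3)^2*(b - 1)*(b - 1)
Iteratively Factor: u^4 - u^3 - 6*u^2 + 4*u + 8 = (u + 2)*(u^3 - 3*u^2 + 4) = (u - 2)*(u + 2)*(u^2 - u - 2) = (u - 2)^2*(u + 2)*(u + 1)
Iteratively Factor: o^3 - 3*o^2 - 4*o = (o + 1)*(o^2 - 4*o) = (o - 4)*(o + 1)*(o)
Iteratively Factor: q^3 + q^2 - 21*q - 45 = (q + 3)*(q^2 - 2*q - 15) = (q + 3)^2*(q - 5)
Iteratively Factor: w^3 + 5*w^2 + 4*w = (w + 1)*(w^2 + 4*w) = w*(w + 1)*(w + 4)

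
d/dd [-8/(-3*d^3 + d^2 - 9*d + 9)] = 8*(-9*d^2 + 2*d - 9)/(3*d^3 - d^2 + 9*d - 9)^2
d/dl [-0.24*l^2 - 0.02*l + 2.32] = -0.48*l - 0.02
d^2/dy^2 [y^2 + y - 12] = 2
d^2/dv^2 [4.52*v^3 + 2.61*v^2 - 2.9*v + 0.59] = 27.12*v + 5.22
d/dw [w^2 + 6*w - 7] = 2*w + 6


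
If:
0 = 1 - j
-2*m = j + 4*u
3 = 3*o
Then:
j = 1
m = -2*u - 1/2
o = 1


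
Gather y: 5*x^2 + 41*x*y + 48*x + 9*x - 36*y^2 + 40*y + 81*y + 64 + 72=5*x^2 + 57*x - 36*y^2 + y*(41*x + 121) + 136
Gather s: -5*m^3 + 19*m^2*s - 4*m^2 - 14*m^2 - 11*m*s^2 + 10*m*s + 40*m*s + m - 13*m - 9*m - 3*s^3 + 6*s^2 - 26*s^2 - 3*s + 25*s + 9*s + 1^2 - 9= -5*m^3 - 18*m^2 - 21*m - 3*s^3 + s^2*(-11*m - 20) + s*(19*m^2 + 50*m + 31) - 8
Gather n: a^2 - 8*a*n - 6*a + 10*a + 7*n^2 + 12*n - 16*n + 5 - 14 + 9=a^2 + 4*a + 7*n^2 + n*(-8*a - 4)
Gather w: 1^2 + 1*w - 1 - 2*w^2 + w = -2*w^2 + 2*w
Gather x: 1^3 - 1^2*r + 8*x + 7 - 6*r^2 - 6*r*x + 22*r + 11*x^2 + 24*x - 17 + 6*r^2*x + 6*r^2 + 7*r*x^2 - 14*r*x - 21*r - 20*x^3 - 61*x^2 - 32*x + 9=-20*x^3 + x^2*(7*r - 50) + x*(6*r^2 - 20*r)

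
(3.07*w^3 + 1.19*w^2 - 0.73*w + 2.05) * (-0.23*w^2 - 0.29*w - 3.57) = -0.7061*w^5 - 1.164*w^4 - 11.1371*w^3 - 4.5081*w^2 + 2.0116*w - 7.3185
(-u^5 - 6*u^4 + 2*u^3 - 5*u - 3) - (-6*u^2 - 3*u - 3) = -u^5 - 6*u^4 + 2*u^3 + 6*u^2 - 2*u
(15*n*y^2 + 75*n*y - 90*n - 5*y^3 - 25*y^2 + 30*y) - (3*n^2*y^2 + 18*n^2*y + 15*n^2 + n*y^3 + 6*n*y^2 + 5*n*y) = -3*n^2*y^2 - 18*n^2*y - 15*n^2 - n*y^3 + 9*n*y^2 + 70*n*y - 90*n - 5*y^3 - 25*y^2 + 30*y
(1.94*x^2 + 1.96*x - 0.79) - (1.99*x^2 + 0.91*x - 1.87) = -0.05*x^2 + 1.05*x + 1.08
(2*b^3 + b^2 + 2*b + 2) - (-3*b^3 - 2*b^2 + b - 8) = 5*b^3 + 3*b^2 + b + 10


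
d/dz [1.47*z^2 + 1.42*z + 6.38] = 2.94*z + 1.42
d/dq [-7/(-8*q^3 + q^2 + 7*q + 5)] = 7*(-24*q^2 + 2*q + 7)/(-8*q^3 + q^2 + 7*q + 5)^2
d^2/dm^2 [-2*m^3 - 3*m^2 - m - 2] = -12*m - 6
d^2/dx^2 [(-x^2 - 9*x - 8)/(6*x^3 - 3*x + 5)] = 4*(-18*x^6 - 486*x^5 - 891*x^4 + 24*x^3 + 1026*x^2 + 360*x - 116)/(216*x^9 - 324*x^7 + 540*x^6 + 162*x^5 - 540*x^4 + 423*x^3 + 135*x^2 - 225*x + 125)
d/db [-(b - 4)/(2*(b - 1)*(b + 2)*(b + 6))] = (b^3 - 5*b^2/2 - 28*b - 2)/(b^6 + 14*b^5 + 57*b^4 + 32*b^3 - 152*b^2 - 96*b + 144)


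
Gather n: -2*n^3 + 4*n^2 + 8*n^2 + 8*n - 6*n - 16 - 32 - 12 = -2*n^3 + 12*n^2 + 2*n - 60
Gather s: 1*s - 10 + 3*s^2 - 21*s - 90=3*s^2 - 20*s - 100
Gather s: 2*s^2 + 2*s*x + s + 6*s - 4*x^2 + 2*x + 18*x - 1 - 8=2*s^2 + s*(2*x + 7) - 4*x^2 + 20*x - 9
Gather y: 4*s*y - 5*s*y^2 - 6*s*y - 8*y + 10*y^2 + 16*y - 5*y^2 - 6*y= y^2*(5 - 5*s) + y*(2 - 2*s)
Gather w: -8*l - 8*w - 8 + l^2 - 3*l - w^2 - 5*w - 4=l^2 - 11*l - w^2 - 13*w - 12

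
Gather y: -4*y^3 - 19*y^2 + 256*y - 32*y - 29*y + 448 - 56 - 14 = -4*y^3 - 19*y^2 + 195*y + 378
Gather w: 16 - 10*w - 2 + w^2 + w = w^2 - 9*w + 14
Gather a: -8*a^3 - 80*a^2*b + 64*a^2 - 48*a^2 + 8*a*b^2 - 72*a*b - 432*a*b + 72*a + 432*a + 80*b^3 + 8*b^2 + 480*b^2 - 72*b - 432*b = -8*a^3 + a^2*(16 - 80*b) + a*(8*b^2 - 504*b + 504) + 80*b^3 + 488*b^2 - 504*b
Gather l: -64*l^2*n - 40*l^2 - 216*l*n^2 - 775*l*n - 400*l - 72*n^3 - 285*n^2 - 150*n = l^2*(-64*n - 40) + l*(-216*n^2 - 775*n - 400) - 72*n^3 - 285*n^2 - 150*n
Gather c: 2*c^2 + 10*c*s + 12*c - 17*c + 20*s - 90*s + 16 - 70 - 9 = 2*c^2 + c*(10*s - 5) - 70*s - 63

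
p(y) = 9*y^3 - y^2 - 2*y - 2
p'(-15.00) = 6103.00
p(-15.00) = -30572.00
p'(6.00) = 958.00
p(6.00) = 1894.00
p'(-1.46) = 58.47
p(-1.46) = -29.22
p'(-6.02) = 988.53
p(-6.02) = -1989.71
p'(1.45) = 51.87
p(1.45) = 20.44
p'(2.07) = 109.55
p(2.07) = 69.40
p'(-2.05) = 115.57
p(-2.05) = -79.64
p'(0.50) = 3.75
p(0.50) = -2.12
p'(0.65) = 8.11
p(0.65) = -1.25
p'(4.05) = 432.77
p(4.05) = 571.37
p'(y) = 27*y^2 - 2*y - 2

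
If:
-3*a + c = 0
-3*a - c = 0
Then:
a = 0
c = 0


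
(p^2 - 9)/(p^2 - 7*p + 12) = (p + 3)/(p - 4)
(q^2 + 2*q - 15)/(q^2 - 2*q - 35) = (q - 3)/(q - 7)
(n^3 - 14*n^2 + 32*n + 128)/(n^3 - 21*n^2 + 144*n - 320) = (n + 2)/(n - 5)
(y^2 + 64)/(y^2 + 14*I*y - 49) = (y^2 + 64)/(y^2 + 14*I*y - 49)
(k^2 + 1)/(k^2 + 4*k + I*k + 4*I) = (k - I)/(k + 4)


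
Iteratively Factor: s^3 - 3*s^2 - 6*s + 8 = (s + 2)*(s^2 - 5*s + 4) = (s - 4)*(s + 2)*(s - 1)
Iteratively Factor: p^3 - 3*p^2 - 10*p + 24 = (p - 4)*(p^2 + p - 6) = (p - 4)*(p - 2)*(p + 3)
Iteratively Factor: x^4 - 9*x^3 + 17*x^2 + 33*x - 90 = (x - 3)*(x^3 - 6*x^2 - x + 30) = (x - 5)*(x - 3)*(x^2 - x - 6) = (x - 5)*(x - 3)*(x + 2)*(x - 3)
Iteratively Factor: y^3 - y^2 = (y)*(y^2 - y) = y^2*(y - 1)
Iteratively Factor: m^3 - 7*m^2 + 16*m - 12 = (m - 2)*(m^2 - 5*m + 6) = (m - 2)^2*(m - 3)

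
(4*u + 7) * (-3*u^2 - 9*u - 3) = -12*u^3 - 57*u^2 - 75*u - 21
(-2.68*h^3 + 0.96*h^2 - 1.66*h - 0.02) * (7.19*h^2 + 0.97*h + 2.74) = -19.2692*h^5 + 4.3028*h^4 - 18.3474*h^3 + 0.8764*h^2 - 4.5678*h - 0.0548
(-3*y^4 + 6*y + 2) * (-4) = 12*y^4 - 24*y - 8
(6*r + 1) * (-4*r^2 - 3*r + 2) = -24*r^3 - 22*r^2 + 9*r + 2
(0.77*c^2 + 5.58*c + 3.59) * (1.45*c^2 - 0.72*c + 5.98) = 1.1165*c^4 + 7.5366*c^3 + 5.7925*c^2 + 30.7836*c + 21.4682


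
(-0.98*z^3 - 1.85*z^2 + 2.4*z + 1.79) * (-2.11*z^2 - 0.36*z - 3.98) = 2.0678*z^5 + 4.2563*z^4 - 0.497599999999999*z^3 + 2.7221*z^2 - 10.1964*z - 7.1242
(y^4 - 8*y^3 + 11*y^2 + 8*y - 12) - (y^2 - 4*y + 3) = y^4 - 8*y^3 + 10*y^2 + 12*y - 15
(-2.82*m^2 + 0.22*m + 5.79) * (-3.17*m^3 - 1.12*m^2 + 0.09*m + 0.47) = 8.9394*m^5 + 2.461*m^4 - 18.8545*m^3 - 7.7904*m^2 + 0.6245*m + 2.7213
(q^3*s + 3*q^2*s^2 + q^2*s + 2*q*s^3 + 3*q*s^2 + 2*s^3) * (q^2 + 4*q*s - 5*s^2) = q^5*s + 7*q^4*s^2 + q^4*s + 9*q^3*s^3 + 7*q^3*s^2 - 7*q^2*s^4 + 9*q^2*s^3 - 10*q*s^5 - 7*q*s^4 - 10*s^5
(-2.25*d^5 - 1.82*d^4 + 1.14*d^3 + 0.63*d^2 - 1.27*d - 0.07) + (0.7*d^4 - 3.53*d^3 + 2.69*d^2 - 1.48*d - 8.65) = -2.25*d^5 - 1.12*d^4 - 2.39*d^3 + 3.32*d^2 - 2.75*d - 8.72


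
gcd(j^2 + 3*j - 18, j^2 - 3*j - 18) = 1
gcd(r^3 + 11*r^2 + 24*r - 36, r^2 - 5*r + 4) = r - 1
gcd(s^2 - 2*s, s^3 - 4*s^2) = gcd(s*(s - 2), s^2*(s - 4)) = s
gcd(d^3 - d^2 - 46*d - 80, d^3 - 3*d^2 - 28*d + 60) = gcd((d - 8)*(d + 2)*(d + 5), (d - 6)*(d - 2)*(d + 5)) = d + 5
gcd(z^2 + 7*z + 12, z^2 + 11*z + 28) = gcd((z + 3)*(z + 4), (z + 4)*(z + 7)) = z + 4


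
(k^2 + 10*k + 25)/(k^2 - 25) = (k + 5)/(k - 5)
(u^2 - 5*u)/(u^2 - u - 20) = u/(u + 4)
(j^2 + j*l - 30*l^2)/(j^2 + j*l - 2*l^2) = (j^2 + j*l - 30*l^2)/(j^2 + j*l - 2*l^2)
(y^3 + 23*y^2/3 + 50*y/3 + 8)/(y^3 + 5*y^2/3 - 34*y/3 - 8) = (y + 3)/(y - 3)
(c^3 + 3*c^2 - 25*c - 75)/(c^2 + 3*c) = c - 25/c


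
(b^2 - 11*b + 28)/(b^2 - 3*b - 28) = (b - 4)/(b + 4)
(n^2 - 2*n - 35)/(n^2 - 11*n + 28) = (n + 5)/(n - 4)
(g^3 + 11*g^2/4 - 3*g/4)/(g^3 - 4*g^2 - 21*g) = (g - 1/4)/(g - 7)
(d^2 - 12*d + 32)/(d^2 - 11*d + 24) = (d - 4)/(d - 3)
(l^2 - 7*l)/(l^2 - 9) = l*(l - 7)/(l^2 - 9)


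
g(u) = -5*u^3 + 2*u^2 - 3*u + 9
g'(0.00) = -3.00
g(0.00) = 9.00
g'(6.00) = -519.00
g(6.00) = -1017.00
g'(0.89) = -11.32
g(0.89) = 4.39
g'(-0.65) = -11.94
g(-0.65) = 13.17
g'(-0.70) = -13.15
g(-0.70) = 13.80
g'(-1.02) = -22.69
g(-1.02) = 19.45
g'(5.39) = -417.22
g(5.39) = -732.02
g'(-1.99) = -70.36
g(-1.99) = 62.29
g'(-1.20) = -29.40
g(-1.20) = 24.12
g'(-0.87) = -17.83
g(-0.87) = 16.42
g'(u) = -15*u^2 + 4*u - 3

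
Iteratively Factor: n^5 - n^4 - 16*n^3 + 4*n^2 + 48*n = (n)*(n^4 - n^3 - 16*n^2 + 4*n + 48) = n*(n - 2)*(n^3 + n^2 - 14*n - 24) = n*(n - 2)*(n + 3)*(n^2 - 2*n - 8) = n*(n - 4)*(n - 2)*(n + 3)*(n + 2)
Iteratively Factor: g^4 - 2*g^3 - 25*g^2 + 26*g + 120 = (g + 2)*(g^3 - 4*g^2 - 17*g + 60) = (g + 2)*(g + 4)*(g^2 - 8*g + 15) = (g - 5)*(g + 2)*(g + 4)*(g - 3)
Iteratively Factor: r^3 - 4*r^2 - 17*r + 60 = (r - 5)*(r^2 + r - 12) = (r - 5)*(r - 3)*(r + 4)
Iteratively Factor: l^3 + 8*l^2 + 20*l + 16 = (l + 2)*(l^2 + 6*l + 8) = (l + 2)^2*(l + 4)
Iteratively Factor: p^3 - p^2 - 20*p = (p - 5)*(p^2 + 4*p) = p*(p - 5)*(p + 4)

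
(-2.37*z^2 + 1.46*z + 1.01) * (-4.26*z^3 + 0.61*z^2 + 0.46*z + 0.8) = 10.0962*z^5 - 7.6653*z^4 - 4.5022*z^3 - 0.6083*z^2 + 1.6326*z + 0.808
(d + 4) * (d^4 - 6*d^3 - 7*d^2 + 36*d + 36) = d^5 - 2*d^4 - 31*d^3 + 8*d^2 + 180*d + 144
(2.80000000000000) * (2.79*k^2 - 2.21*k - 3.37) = 7.812*k^2 - 6.188*k - 9.436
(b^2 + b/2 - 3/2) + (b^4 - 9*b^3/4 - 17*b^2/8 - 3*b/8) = b^4 - 9*b^3/4 - 9*b^2/8 + b/8 - 3/2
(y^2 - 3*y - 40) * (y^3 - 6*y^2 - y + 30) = y^5 - 9*y^4 - 23*y^3 + 273*y^2 - 50*y - 1200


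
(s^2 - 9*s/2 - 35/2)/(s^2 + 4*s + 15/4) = 2*(s - 7)/(2*s + 3)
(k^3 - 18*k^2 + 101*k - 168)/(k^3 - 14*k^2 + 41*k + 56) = (k - 3)/(k + 1)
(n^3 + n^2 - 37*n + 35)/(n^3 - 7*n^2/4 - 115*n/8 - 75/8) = 8*(n^2 + 6*n - 7)/(8*n^2 + 26*n + 15)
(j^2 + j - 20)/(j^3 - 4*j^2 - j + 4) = (j + 5)/(j^2 - 1)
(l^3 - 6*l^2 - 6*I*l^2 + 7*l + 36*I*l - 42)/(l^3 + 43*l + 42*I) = (l - 6)/(l + 6*I)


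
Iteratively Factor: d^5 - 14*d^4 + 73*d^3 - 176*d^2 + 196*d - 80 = (d - 5)*(d^4 - 9*d^3 + 28*d^2 - 36*d + 16) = (d - 5)*(d - 1)*(d^3 - 8*d^2 + 20*d - 16) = (d - 5)*(d - 2)*(d - 1)*(d^2 - 6*d + 8) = (d - 5)*(d - 2)^2*(d - 1)*(d - 4)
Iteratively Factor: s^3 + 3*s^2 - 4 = (s - 1)*(s^2 + 4*s + 4) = (s - 1)*(s + 2)*(s + 2)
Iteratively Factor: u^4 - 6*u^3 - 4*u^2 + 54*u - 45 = (u + 3)*(u^3 - 9*u^2 + 23*u - 15) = (u - 3)*(u + 3)*(u^2 - 6*u + 5) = (u - 5)*(u - 3)*(u + 3)*(u - 1)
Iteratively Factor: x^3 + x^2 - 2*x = (x - 1)*(x^2 + 2*x) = (x - 1)*(x + 2)*(x)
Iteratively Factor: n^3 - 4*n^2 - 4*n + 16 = (n + 2)*(n^2 - 6*n + 8) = (n - 2)*(n + 2)*(n - 4)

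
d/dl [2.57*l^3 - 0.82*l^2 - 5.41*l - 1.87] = 7.71*l^2 - 1.64*l - 5.41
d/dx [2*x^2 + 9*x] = 4*x + 9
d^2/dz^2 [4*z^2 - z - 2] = 8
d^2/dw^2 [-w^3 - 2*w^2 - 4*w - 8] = -6*w - 4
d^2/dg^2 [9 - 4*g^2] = -8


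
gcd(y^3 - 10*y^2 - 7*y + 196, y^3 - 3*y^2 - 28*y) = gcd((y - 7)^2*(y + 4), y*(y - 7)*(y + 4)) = y^2 - 3*y - 28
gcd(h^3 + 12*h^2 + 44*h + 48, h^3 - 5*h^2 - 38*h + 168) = h + 6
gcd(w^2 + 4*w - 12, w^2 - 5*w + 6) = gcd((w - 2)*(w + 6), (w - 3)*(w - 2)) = w - 2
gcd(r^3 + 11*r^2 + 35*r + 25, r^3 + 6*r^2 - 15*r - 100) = r^2 + 10*r + 25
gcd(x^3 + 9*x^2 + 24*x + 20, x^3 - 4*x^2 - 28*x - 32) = x^2 + 4*x + 4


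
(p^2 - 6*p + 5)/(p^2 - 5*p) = (p - 1)/p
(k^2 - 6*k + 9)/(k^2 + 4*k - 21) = (k - 3)/(k + 7)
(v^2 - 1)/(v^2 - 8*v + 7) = (v + 1)/(v - 7)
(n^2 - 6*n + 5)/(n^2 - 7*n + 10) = (n - 1)/(n - 2)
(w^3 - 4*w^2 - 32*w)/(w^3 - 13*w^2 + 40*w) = (w + 4)/(w - 5)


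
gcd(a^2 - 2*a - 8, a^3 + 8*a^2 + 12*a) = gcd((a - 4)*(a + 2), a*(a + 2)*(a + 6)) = a + 2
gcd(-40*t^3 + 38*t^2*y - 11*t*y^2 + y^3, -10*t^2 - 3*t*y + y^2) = -5*t + y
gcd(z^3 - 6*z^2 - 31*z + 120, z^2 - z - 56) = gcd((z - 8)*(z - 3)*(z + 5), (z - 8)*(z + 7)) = z - 8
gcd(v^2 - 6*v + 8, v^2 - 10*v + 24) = v - 4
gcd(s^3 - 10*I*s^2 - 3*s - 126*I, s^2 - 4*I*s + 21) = s^2 - 4*I*s + 21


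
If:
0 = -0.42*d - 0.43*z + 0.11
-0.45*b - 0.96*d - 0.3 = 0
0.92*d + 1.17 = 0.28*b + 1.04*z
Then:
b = 0.25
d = -0.43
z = 0.68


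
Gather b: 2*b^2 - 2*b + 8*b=2*b^2 + 6*b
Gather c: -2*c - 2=-2*c - 2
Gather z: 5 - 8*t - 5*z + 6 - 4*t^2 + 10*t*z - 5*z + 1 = -4*t^2 - 8*t + z*(10*t - 10) + 12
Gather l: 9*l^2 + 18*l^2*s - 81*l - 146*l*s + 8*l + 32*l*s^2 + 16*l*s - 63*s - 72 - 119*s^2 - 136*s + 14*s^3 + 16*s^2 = l^2*(18*s + 9) + l*(32*s^2 - 130*s - 73) + 14*s^3 - 103*s^2 - 199*s - 72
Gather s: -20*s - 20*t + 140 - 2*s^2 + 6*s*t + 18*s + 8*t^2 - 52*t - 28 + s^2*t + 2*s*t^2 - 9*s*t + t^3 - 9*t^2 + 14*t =s^2*(t - 2) + s*(2*t^2 - 3*t - 2) + t^3 - t^2 - 58*t + 112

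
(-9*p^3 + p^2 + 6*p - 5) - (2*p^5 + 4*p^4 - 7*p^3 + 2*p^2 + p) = -2*p^5 - 4*p^4 - 2*p^3 - p^2 + 5*p - 5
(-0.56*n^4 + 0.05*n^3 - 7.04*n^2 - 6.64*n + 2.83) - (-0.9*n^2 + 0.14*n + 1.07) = -0.56*n^4 + 0.05*n^3 - 6.14*n^2 - 6.78*n + 1.76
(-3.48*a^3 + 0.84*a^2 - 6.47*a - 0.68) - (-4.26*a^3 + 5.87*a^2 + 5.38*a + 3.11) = 0.78*a^3 - 5.03*a^2 - 11.85*a - 3.79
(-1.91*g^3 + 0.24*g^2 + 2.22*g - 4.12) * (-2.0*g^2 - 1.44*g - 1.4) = 3.82*g^5 + 2.2704*g^4 - 2.1116*g^3 + 4.7072*g^2 + 2.8248*g + 5.768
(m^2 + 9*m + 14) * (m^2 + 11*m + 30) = m^4 + 20*m^3 + 143*m^2 + 424*m + 420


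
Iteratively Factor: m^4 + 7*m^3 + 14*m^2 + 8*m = (m + 2)*(m^3 + 5*m^2 + 4*m) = (m + 2)*(m + 4)*(m^2 + m) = m*(m + 2)*(m + 4)*(m + 1)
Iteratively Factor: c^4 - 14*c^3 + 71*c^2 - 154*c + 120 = (c - 3)*(c^3 - 11*c^2 + 38*c - 40) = (c - 4)*(c - 3)*(c^2 - 7*c + 10) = (c - 5)*(c - 4)*(c - 3)*(c - 2)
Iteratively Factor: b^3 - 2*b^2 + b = (b - 1)*(b^2 - b) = (b - 1)^2*(b)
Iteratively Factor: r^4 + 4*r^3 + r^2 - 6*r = (r + 3)*(r^3 + r^2 - 2*r) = r*(r + 3)*(r^2 + r - 2) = r*(r + 2)*(r + 3)*(r - 1)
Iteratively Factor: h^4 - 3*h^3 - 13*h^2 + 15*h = (h)*(h^3 - 3*h^2 - 13*h + 15) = h*(h - 5)*(h^2 + 2*h - 3) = h*(h - 5)*(h + 3)*(h - 1)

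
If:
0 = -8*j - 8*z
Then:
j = -z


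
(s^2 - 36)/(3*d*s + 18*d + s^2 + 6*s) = (s - 6)/(3*d + s)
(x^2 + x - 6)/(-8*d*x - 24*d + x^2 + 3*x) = (x - 2)/(-8*d + x)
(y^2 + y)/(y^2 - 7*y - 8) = y/(y - 8)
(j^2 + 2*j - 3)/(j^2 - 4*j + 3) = (j + 3)/(j - 3)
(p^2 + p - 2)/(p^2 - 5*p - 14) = (p - 1)/(p - 7)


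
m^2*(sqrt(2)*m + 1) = sqrt(2)*m^3 + m^2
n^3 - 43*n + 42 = (n - 6)*(n - 1)*(n + 7)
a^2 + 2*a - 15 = (a - 3)*(a + 5)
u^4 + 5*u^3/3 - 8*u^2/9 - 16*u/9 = u*(u - 1)*(u + 4/3)^2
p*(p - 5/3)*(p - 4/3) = p^3 - 3*p^2 + 20*p/9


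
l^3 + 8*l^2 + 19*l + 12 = (l + 1)*(l + 3)*(l + 4)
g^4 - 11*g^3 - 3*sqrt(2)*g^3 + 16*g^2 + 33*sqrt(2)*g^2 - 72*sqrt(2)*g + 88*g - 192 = (g - 8)*(g - 3)*(g - 4*sqrt(2))*(g + sqrt(2))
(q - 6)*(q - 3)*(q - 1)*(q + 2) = q^4 - 8*q^3 + 7*q^2 + 36*q - 36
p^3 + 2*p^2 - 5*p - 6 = (p - 2)*(p + 1)*(p + 3)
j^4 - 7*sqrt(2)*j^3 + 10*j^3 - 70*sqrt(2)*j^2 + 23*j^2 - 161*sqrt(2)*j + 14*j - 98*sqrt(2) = (j + 1)*(j + 2)*(j + 7)*(j - 7*sqrt(2))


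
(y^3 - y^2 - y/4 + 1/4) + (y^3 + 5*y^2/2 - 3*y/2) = 2*y^3 + 3*y^2/2 - 7*y/4 + 1/4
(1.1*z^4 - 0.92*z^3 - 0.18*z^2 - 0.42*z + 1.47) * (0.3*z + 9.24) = 0.33*z^5 + 9.888*z^4 - 8.5548*z^3 - 1.7892*z^2 - 3.4398*z + 13.5828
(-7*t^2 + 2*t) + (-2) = -7*t^2 + 2*t - 2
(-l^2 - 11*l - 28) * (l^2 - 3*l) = -l^4 - 8*l^3 + 5*l^2 + 84*l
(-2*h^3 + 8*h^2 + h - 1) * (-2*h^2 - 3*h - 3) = 4*h^5 - 10*h^4 - 20*h^3 - 25*h^2 + 3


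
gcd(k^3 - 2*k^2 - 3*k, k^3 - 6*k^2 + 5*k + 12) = k^2 - 2*k - 3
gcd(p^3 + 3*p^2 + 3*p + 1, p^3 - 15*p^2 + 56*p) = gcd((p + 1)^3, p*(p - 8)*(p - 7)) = 1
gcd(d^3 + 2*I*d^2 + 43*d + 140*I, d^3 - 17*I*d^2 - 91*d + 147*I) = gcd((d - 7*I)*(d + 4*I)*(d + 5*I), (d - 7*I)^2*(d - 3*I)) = d - 7*I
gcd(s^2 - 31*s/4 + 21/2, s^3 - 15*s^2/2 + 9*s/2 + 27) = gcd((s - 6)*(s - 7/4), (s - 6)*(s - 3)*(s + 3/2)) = s - 6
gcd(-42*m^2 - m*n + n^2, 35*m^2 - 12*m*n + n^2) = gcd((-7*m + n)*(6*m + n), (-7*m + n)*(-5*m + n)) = 7*m - n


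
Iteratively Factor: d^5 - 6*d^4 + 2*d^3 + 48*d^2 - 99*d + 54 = (d + 3)*(d^4 - 9*d^3 + 29*d^2 - 39*d + 18) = (d - 1)*(d + 3)*(d^3 - 8*d^2 + 21*d - 18) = (d - 2)*(d - 1)*(d + 3)*(d^2 - 6*d + 9) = (d - 3)*(d - 2)*(d - 1)*(d + 3)*(d - 3)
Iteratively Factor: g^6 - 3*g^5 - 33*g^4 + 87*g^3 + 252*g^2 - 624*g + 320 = (g + 4)*(g^5 - 7*g^4 - 5*g^3 + 107*g^2 - 176*g + 80) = (g - 4)*(g + 4)*(g^4 - 3*g^3 - 17*g^2 + 39*g - 20) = (g - 4)*(g + 4)^2*(g^3 - 7*g^2 + 11*g - 5) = (g - 4)*(g - 1)*(g + 4)^2*(g^2 - 6*g + 5) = (g - 4)*(g - 1)^2*(g + 4)^2*(g - 5)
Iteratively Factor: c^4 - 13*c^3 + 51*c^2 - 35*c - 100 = (c - 5)*(c^3 - 8*c^2 + 11*c + 20) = (c - 5)^2*(c^2 - 3*c - 4) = (c - 5)^2*(c - 4)*(c + 1)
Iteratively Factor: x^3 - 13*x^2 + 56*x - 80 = (x - 4)*(x^2 - 9*x + 20) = (x - 4)^2*(x - 5)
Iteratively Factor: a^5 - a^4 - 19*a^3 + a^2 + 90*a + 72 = (a - 3)*(a^4 + 2*a^3 - 13*a^2 - 38*a - 24) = (a - 3)*(a + 1)*(a^3 + a^2 - 14*a - 24) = (a - 3)*(a + 1)*(a + 2)*(a^2 - a - 12) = (a - 4)*(a - 3)*(a + 1)*(a + 2)*(a + 3)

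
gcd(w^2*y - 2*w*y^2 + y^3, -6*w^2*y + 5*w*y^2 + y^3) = -w*y + y^2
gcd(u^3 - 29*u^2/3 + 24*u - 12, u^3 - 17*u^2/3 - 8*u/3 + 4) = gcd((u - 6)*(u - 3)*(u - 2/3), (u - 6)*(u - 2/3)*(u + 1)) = u^2 - 20*u/3 + 4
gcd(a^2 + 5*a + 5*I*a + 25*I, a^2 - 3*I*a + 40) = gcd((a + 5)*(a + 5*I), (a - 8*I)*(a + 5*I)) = a + 5*I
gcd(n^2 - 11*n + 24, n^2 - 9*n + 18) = n - 3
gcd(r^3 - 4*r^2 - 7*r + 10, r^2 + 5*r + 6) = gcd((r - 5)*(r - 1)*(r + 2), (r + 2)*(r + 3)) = r + 2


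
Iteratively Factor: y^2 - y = (y)*(y - 1)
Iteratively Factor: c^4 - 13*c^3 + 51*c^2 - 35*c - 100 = (c - 4)*(c^3 - 9*c^2 + 15*c + 25) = (c - 5)*(c - 4)*(c^2 - 4*c - 5) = (c - 5)^2*(c - 4)*(c + 1)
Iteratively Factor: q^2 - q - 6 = (q + 2)*(q - 3)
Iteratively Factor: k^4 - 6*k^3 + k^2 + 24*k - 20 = (k - 1)*(k^3 - 5*k^2 - 4*k + 20) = (k - 1)*(k + 2)*(k^2 - 7*k + 10) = (k - 5)*(k - 1)*(k + 2)*(k - 2)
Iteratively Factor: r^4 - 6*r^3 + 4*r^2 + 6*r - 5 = (r - 1)*(r^3 - 5*r^2 - r + 5) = (r - 5)*(r - 1)*(r^2 - 1) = (r - 5)*(r - 1)^2*(r + 1)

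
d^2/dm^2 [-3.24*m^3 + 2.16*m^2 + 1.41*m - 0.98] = 4.32 - 19.44*m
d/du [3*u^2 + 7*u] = 6*u + 7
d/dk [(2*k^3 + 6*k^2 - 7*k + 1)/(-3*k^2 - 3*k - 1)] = (-6*k^4 - 12*k^3 - 45*k^2 - 6*k + 10)/(9*k^4 + 18*k^3 + 15*k^2 + 6*k + 1)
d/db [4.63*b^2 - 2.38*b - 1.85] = 9.26*b - 2.38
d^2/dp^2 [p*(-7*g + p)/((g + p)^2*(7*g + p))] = 2*(784*g^4 - 245*g^3*p - 189*g^2*p^2 - 23*g*p^3 + p^4)/(343*g^7 + 1519*g^6*p + 2667*g^5*p^2 + 2339*g^4*p^3 + 1061*g^3*p^4 + 237*g^2*p^5 + 25*g*p^6 + p^7)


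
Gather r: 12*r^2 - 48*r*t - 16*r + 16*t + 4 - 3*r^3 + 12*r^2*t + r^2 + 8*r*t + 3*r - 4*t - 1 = -3*r^3 + r^2*(12*t + 13) + r*(-40*t - 13) + 12*t + 3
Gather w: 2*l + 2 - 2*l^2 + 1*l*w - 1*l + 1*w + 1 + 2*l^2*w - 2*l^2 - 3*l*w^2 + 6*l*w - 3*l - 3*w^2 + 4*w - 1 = -4*l^2 - 2*l + w^2*(-3*l - 3) + w*(2*l^2 + 7*l + 5) + 2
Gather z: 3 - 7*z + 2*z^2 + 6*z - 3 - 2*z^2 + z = 0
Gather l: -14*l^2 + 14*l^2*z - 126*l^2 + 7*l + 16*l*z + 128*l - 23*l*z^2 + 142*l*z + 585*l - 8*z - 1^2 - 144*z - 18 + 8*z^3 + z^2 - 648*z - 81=l^2*(14*z - 140) + l*(-23*z^2 + 158*z + 720) + 8*z^3 + z^2 - 800*z - 100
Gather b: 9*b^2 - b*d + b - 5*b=9*b^2 + b*(-d - 4)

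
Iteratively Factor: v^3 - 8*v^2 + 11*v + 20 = (v - 4)*(v^2 - 4*v - 5) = (v - 5)*(v - 4)*(v + 1)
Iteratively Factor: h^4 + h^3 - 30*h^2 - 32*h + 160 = (h - 2)*(h^3 + 3*h^2 - 24*h - 80) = (h - 2)*(h + 4)*(h^2 - h - 20) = (h - 2)*(h + 4)^2*(h - 5)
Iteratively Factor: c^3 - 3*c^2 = (c - 3)*(c^2) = c*(c - 3)*(c)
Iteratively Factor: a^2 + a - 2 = (a - 1)*(a + 2)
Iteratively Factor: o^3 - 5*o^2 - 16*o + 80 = (o + 4)*(o^2 - 9*o + 20) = (o - 5)*(o + 4)*(o - 4)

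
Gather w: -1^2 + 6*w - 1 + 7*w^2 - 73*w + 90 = 7*w^2 - 67*w + 88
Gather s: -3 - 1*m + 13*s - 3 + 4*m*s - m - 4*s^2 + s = -2*m - 4*s^2 + s*(4*m + 14) - 6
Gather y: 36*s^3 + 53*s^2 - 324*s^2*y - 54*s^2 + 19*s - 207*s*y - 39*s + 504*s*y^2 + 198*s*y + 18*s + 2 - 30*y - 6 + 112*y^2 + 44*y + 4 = 36*s^3 - s^2 - 2*s + y^2*(504*s + 112) + y*(-324*s^2 - 9*s + 14)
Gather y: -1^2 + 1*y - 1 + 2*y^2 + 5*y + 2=2*y^2 + 6*y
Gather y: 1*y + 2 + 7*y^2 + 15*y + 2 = 7*y^2 + 16*y + 4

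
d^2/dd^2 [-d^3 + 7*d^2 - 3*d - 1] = 14 - 6*d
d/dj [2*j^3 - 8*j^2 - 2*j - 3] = 6*j^2 - 16*j - 2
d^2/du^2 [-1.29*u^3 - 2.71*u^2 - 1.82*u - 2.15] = -7.74*u - 5.42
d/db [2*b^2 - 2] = 4*b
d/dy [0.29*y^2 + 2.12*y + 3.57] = 0.58*y + 2.12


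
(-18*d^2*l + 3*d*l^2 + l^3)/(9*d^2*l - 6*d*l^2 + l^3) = (-6*d - l)/(3*d - l)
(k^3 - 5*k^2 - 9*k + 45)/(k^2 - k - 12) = (k^2 - 8*k + 15)/(k - 4)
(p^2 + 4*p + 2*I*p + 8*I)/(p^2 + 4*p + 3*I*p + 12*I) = (p + 2*I)/(p + 3*I)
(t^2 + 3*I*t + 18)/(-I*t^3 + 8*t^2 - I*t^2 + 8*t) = (-t^2 - 3*I*t - 18)/(t*(I*t^2 - 8*t + I*t - 8))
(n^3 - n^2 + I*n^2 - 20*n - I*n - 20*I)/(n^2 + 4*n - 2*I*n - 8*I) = (n^2 + n*(-5 + I) - 5*I)/(n - 2*I)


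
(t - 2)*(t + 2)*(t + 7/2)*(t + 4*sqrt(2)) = t^4 + 7*t^3/2 + 4*sqrt(2)*t^3 - 4*t^2 + 14*sqrt(2)*t^2 - 16*sqrt(2)*t - 14*t - 56*sqrt(2)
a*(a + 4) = a^2 + 4*a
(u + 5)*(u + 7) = u^2 + 12*u + 35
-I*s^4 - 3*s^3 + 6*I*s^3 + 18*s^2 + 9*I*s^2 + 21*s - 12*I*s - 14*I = (s - 7)*(s - 2*I)*(s - I)*(-I*s - I)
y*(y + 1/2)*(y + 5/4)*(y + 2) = y^4 + 15*y^3/4 + 33*y^2/8 + 5*y/4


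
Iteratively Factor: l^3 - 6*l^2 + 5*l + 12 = (l - 4)*(l^2 - 2*l - 3) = (l - 4)*(l - 3)*(l + 1)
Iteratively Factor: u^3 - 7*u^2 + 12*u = (u - 4)*(u^2 - 3*u) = u*(u - 4)*(u - 3)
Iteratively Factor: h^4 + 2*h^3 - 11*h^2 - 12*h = (h + 4)*(h^3 - 2*h^2 - 3*h) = h*(h + 4)*(h^2 - 2*h - 3) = h*(h - 3)*(h + 4)*(h + 1)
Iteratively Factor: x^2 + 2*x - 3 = (x + 3)*(x - 1)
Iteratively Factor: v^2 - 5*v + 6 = (v - 3)*(v - 2)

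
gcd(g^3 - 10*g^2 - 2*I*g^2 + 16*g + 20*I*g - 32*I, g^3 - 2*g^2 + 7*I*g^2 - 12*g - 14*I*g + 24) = g - 2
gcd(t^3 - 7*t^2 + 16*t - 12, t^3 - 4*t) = t - 2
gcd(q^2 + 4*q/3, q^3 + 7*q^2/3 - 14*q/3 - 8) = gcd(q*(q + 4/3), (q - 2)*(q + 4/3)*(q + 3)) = q + 4/3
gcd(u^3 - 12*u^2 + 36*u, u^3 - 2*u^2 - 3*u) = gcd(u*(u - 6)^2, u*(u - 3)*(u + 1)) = u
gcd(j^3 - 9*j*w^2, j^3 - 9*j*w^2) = -j^3 + 9*j*w^2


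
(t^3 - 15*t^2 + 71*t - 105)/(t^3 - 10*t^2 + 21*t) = (t - 5)/t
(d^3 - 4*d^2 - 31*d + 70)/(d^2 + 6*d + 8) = (d^3 - 4*d^2 - 31*d + 70)/(d^2 + 6*d + 8)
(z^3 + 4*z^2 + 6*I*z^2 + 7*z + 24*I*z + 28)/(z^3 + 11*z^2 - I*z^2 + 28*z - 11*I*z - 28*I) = (z + 7*I)/(z + 7)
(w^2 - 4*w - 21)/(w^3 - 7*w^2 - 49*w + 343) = (w + 3)/(w^2 - 49)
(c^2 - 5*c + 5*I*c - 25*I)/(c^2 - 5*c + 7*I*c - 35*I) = (c + 5*I)/(c + 7*I)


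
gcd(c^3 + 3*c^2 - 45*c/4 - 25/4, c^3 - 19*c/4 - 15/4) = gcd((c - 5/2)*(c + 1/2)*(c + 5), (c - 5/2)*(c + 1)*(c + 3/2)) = c - 5/2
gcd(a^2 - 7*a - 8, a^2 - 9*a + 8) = a - 8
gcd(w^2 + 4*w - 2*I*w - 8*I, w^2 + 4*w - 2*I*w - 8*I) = w^2 + w*(4 - 2*I) - 8*I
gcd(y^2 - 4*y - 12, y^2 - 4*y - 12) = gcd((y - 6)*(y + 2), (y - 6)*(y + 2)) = y^2 - 4*y - 12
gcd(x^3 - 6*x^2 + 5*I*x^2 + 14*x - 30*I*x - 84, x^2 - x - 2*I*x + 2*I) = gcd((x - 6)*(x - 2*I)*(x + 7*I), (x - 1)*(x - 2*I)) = x - 2*I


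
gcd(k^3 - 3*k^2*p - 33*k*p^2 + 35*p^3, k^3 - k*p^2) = -k + p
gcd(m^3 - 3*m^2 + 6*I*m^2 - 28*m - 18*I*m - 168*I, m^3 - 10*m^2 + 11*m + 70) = m - 7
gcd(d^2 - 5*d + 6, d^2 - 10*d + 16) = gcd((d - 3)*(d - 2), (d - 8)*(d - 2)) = d - 2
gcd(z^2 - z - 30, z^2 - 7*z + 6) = z - 6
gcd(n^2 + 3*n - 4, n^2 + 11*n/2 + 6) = n + 4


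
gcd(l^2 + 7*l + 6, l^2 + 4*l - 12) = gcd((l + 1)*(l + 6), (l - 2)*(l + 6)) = l + 6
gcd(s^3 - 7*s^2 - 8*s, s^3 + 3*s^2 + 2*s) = s^2 + s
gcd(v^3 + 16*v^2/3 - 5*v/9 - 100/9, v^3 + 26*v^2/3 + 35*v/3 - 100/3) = v^2 + 11*v/3 - 20/3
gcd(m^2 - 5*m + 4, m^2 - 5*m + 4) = m^2 - 5*m + 4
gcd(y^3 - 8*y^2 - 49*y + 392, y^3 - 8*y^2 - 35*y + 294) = y - 7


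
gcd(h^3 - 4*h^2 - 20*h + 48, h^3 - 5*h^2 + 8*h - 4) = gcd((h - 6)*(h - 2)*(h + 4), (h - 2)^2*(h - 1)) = h - 2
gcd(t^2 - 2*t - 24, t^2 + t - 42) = t - 6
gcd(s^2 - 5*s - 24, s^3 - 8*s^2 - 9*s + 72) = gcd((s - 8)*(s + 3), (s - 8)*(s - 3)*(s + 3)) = s^2 - 5*s - 24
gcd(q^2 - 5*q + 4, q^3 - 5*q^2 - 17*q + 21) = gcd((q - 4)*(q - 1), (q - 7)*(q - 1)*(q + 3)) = q - 1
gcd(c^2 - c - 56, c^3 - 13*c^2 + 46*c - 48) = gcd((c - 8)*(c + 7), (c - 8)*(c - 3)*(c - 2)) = c - 8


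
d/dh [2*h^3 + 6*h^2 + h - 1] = 6*h^2 + 12*h + 1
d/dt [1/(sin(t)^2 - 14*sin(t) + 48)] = 2*(7 - sin(t))*cos(t)/(sin(t)^2 - 14*sin(t) + 48)^2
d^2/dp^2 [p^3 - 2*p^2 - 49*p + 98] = 6*p - 4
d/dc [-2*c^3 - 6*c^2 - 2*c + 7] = -6*c^2 - 12*c - 2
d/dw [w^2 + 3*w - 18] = 2*w + 3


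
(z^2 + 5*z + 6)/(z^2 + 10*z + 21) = (z + 2)/(z + 7)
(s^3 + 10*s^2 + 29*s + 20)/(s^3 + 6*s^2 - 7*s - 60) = (s + 1)/(s - 3)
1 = 1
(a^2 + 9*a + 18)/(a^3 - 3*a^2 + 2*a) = (a^2 + 9*a + 18)/(a*(a^2 - 3*a + 2))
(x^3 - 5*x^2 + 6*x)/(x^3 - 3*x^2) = (x - 2)/x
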